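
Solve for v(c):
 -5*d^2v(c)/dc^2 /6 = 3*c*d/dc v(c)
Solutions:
 v(c) = C1 + C2*erf(3*sqrt(5)*c/5)


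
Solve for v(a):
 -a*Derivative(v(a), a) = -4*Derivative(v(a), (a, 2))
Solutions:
 v(a) = C1 + C2*erfi(sqrt(2)*a/4)


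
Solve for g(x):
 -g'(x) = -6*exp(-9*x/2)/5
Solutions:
 g(x) = C1 - 4*exp(-9*x/2)/15


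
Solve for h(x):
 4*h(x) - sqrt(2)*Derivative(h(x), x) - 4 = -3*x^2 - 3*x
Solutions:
 h(x) = C1*exp(2*sqrt(2)*x) - 3*x^2/4 - 3*x/4 - 3*sqrt(2)*x/8 - 3*sqrt(2)/16 + 13/16


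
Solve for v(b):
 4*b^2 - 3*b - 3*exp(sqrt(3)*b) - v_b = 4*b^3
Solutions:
 v(b) = C1 - b^4 + 4*b^3/3 - 3*b^2/2 - sqrt(3)*exp(sqrt(3)*b)


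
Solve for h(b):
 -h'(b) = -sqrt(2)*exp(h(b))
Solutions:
 h(b) = log(-1/(C1 + sqrt(2)*b))


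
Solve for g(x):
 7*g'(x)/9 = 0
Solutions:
 g(x) = C1


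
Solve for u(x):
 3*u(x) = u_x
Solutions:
 u(x) = C1*exp(3*x)


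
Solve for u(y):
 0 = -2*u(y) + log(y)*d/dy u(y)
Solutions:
 u(y) = C1*exp(2*li(y))


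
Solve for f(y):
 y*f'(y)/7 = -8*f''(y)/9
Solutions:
 f(y) = C1 + C2*erf(3*sqrt(7)*y/28)


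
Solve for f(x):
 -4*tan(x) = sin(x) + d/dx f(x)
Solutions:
 f(x) = C1 + 4*log(cos(x)) + cos(x)


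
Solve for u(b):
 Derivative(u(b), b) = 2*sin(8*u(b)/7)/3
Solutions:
 -2*b/3 + 7*log(cos(8*u(b)/7) - 1)/16 - 7*log(cos(8*u(b)/7) + 1)/16 = C1


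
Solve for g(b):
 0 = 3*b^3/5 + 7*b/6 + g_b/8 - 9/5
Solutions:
 g(b) = C1 - 6*b^4/5 - 14*b^2/3 + 72*b/5


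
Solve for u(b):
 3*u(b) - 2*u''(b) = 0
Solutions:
 u(b) = C1*exp(-sqrt(6)*b/2) + C2*exp(sqrt(6)*b/2)


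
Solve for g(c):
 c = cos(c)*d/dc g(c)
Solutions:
 g(c) = C1 + Integral(c/cos(c), c)


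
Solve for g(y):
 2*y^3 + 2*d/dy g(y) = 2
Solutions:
 g(y) = C1 - y^4/4 + y


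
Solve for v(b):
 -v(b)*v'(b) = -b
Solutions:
 v(b) = -sqrt(C1 + b^2)
 v(b) = sqrt(C1 + b^2)


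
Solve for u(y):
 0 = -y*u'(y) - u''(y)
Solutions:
 u(y) = C1 + C2*erf(sqrt(2)*y/2)


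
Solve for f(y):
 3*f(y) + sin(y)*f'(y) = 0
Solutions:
 f(y) = C1*(cos(y) + 1)^(3/2)/(cos(y) - 1)^(3/2)


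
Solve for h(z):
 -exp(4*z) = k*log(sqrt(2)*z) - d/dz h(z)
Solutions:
 h(z) = C1 + k*z*log(z) + k*z*(-1 + log(2)/2) + exp(4*z)/4


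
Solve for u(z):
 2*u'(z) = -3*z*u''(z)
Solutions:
 u(z) = C1 + C2*z^(1/3)


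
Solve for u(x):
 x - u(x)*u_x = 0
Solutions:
 u(x) = -sqrt(C1 + x^2)
 u(x) = sqrt(C1 + x^2)


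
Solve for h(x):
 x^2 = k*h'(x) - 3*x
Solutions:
 h(x) = C1 + x^3/(3*k) + 3*x^2/(2*k)


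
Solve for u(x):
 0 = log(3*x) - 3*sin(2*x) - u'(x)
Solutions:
 u(x) = C1 + x*log(x) - x + x*log(3) + 3*cos(2*x)/2


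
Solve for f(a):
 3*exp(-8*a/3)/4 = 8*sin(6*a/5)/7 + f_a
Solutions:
 f(a) = C1 + 20*cos(6*a/5)/21 - 9*exp(-8*a/3)/32


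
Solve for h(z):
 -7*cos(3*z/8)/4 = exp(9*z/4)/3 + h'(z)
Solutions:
 h(z) = C1 - 4*exp(9*z/4)/27 - 14*sin(3*z/8)/3


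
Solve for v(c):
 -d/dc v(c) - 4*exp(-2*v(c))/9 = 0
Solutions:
 v(c) = log(-sqrt(C1 - 8*c)) - log(3)
 v(c) = log(C1 - 8*c)/2 - log(3)


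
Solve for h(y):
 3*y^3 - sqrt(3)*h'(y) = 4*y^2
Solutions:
 h(y) = C1 + sqrt(3)*y^4/4 - 4*sqrt(3)*y^3/9


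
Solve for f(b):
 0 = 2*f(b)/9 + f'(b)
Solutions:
 f(b) = C1*exp(-2*b/9)


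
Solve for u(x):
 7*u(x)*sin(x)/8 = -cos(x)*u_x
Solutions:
 u(x) = C1*cos(x)^(7/8)


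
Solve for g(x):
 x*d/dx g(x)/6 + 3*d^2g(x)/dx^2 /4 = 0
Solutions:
 g(x) = C1 + C2*erf(x/3)


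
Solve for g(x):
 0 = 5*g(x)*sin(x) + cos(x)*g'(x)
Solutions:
 g(x) = C1*cos(x)^5


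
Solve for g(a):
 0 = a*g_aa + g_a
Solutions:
 g(a) = C1 + C2*log(a)


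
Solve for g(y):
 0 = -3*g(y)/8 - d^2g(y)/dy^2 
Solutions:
 g(y) = C1*sin(sqrt(6)*y/4) + C2*cos(sqrt(6)*y/4)


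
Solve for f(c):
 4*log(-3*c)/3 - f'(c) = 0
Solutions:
 f(c) = C1 + 4*c*log(-c)/3 + 4*c*(-1 + log(3))/3


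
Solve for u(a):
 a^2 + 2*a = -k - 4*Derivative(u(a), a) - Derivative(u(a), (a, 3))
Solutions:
 u(a) = C1 + C2*sin(2*a) + C3*cos(2*a) - a^3/12 - a^2/4 - a*k/4 + a/8


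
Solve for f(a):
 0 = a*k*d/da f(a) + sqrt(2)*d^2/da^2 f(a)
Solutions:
 f(a) = Piecewise((-2^(3/4)*sqrt(pi)*C1*erf(2^(1/4)*a*sqrt(k)/2)/(2*sqrt(k)) - C2, (k > 0) | (k < 0)), (-C1*a - C2, True))


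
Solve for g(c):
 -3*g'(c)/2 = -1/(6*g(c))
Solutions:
 g(c) = -sqrt(C1 + 2*c)/3
 g(c) = sqrt(C1 + 2*c)/3


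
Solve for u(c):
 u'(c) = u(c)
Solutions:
 u(c) = C1*exp(c)


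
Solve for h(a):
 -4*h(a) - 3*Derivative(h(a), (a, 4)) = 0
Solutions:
 h(a) = (C1*sin(3^(3/4)*a/3) + C2*cos(3^(3/4)*a/3))*exp(-3^(3/4)*a/3) + (C3*sin(3^(3/4)*a/3) + C4*cos(3^(3/4)*a/3))*exp(3^(3/4)*a/3)


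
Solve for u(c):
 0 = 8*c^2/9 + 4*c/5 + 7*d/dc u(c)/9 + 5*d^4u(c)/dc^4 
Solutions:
 u(c) = C1 + C4*exp(-525^(1/3)*c/15) - 8*c^3/21 - 18*c^2/35 + (C2*sin(175^(1/3)*3^(5/6)*c/30) + C3*cos(175^(1/3)*3^(5/6)*c/30))*exp(525^(1/3)*c/30)


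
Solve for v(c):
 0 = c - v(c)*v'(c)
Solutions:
 v(c) = -sqrt(C1 + c^2)
 v(c) = sqrt(C1 + c^2)


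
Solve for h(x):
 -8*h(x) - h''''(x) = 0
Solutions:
 h(x) = (C1*sin(2^(1/4)*x) + C2*cos(2^(1/4)*x))*exp(-2^(1/4)*x) + (C3*sin(2^(1/4)*x) + C4*cos(2^(1/4)*x))*exp(2^(1/4)*x)


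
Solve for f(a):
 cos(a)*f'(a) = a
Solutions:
 f(a) = C1 + Integral(a/cos(a), a)


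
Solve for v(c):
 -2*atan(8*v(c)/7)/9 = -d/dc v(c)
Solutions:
 Integral(1/atan(8*_y/7), (_y, v(c))) = C1 + 2*c/9


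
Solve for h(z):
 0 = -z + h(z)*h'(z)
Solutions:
 h(z) = -sqrt(C1 + z^2)
 h(z) = sqrt(C1 + z^2)


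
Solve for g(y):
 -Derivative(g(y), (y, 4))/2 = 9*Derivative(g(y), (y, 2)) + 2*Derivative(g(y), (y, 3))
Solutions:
 g(y) = C1 + C2*y + (C3*sin(sqrt(14)*y) + C4*cos(sqrt(14)*y))*exp(-2*y)


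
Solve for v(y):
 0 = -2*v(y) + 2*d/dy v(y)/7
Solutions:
 v(y) = C1*exp(7*y)


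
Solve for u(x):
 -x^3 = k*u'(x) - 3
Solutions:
 u(x) = C1 - x^4/(4*k) + 3*x/k


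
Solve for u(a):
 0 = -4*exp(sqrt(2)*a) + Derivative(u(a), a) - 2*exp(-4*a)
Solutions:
 u(a) = C1 + 2*sqrt(2)*exp(sqrt(2)*a) - exp(-4*a)/2


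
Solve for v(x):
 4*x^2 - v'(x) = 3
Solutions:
 v(x) = C1 + 4*x^3/3 - 3*x


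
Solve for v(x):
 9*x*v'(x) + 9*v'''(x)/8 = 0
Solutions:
 v(x) = C1 + Integral(C2*airyai(-2*x) + C3*airybi(-2*x), x)


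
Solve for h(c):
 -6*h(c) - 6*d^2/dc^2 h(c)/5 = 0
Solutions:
 h(c) = C1*sin(sqrt(5)*c) + C2*cos(sqrt(5)*c)


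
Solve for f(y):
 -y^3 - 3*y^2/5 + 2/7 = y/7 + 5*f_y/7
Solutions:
 f(y) = C1 - 7*y^4/20 - 7*y^3/25 - y^2/10 + 2*y/5


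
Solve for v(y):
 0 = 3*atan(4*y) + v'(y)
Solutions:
 v(y) = C1 - 3*y*atan(4*y) + 3*log(16*y^2 + 1)/8


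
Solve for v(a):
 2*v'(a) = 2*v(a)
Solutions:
 v(a) = C1*exp(a)


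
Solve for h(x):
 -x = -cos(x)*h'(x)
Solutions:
 h(x) = C1 + Integral(x/cos(x), x)


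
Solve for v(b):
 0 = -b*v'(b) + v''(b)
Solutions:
 v(b) = C1 + C2*erfi(sqrt(2)*b/2)


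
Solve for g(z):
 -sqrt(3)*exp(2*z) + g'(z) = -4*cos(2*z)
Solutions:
 g(z) = C1 + sqrt(3)*exp(2*z)/2 - 2*sin(2*z)


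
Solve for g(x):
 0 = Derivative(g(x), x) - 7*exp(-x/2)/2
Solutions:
 g(x) = C1 - 7*exp(-x/2)


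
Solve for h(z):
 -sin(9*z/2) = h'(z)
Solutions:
 h(z) = C1 + 2*cos(9*z/2)/9


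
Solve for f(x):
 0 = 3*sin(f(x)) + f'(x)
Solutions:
 f(x) = -acos((-C1 - exp(6*x))/(C1 - exp(6*x))) + 2*pi
 f(x) = acos((-C1 - exp(6*x))/(C1 - exp(6*x)))


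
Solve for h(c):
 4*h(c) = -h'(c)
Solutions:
 h(c) = C1*exp(-4*c)


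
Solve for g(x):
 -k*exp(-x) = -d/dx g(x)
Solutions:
 g(x) = C1 - k*exp(-x)


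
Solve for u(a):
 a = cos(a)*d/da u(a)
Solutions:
 u(a) = C1 + Integral(a/cos(a), a)


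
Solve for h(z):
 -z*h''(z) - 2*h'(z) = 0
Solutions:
 h(z) = C1 + C2/z


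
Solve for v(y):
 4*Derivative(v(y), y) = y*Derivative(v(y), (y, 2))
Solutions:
 v(y) = C1 + C2*y^5


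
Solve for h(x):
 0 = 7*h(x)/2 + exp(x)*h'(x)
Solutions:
 h(x) = C1*exp(7*exp(-x)/2)


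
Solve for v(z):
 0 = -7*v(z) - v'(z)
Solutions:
 v(z) = C1*exp(-7*z)


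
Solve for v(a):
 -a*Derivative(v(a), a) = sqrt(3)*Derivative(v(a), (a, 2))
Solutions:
 v(a) = C1 + C2*erf(sqrt(2)*3^(3/4)*a/6)


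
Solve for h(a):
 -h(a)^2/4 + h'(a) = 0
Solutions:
 h(a) = -4/(C1 + a)


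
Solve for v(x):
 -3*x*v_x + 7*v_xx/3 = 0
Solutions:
 v(x) = C1 + C2*erfi(3*sqrt(14)*x/14)


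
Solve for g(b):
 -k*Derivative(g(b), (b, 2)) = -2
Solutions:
 g(b) = C1 + C2*b + b^2/k


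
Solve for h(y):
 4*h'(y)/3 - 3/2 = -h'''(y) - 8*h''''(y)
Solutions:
 h(y) = C1 + C2*exp(y*(-2 + (48*sqrt(577) + 1153)^(-1/3) + (48*sqrt(577) + 1153)^(1/3))/48)*sin(sqrt(3)*y*(-(48*sqrt(577) + 1153)^(1/3) + (48*sqrt(577) + 1153)^(-1/3))/48) + C3*exp(y*(-2 + (48*sqrt(577) + 1153)^(-1/3) + (48*sqrt(577) + 1153)^(1/3))/48)*cos(sqrt(3)*y*(-(48*sqrt(577) + 1153)^(1/3) + (48*sqrt(577) + 1153)^(-1/3))/48) + C4*exp(-y*((48*sqrt(577) + 1153)^(-1/3) + 1 + (48*sqrt(577) + 1153)^(1/3))/24) + 9*y/8


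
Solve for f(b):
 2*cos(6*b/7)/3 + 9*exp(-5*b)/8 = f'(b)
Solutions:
 f(b) = C1 + 7*sin(6*b/7)/9 - 9*exp(-5*b)/40


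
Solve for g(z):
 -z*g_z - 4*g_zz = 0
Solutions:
 g(z) = C1 + C2*erf(sqrt(2)*z/4)


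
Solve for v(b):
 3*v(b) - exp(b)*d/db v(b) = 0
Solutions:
 v(b) = C1*exp(-3*exp(-b))


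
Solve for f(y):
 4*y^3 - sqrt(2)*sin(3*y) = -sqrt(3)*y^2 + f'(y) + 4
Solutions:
 f(y) = C1 + y^4 + sqrt(3)*y^3/3 - 4*y + sqrt(2)*cos(3*y)/3


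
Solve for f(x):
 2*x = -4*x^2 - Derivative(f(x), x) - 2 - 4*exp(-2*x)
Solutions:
 f(x) = C1 - 4*x^3/3 - x^2 - 2*x + 2*exp(-2*x)


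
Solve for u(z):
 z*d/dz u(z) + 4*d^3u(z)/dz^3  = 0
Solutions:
 u(z) = C1 + Integral(C2*airyai(-2^(1/3)*z/2) + C3*airybi(-2^(1/3)*z/2), z)


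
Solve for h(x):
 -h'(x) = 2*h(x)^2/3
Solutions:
 h(x) = 3/(C1 + 2*x)


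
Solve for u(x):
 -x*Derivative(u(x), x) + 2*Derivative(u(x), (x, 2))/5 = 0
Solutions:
 u(x) = C1 + C2*erfi(sqrt(5)*x/2)


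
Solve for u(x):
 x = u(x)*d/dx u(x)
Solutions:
 u(x) = -sqrt(C1 + x^2)
 u(x) = sqrt(C1 + x^2)


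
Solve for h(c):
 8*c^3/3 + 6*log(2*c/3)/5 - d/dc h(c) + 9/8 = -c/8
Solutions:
 h(c) = C1 + 2*c^4/3 + c^2/16 + 6*c*log(c)/5 - 6*c*log(3)/5 - 3*c/40 + 6*c*log(2)/5


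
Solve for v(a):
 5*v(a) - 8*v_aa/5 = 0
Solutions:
 v(a) = C1*exp(-5*sqrt(2)*a/4) + C2*exp(5*sqrt(2)*a/4)


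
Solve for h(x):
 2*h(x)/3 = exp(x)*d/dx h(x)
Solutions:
 h(x) = C1*exp(-2*exp(-x)/3)


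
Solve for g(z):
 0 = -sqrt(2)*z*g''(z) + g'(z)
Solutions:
 g(z) = C1 + C2*z^(sqrt(2)/2 + 1)


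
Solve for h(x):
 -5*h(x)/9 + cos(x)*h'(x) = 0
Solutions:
 h(x) = C1*(sin(x) + 1)^(5/18)/(sin(x) - 1)^(5/18)


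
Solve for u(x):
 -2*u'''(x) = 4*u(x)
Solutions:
 u(x) = C3*exp(-2^(1/3)*x) + (C1*sin(2^(1/3)*sqrt(3)*x/2) + C2*cos(2^(1/3)*sqrt(3)*x/2))*exp(2^(1/3)*x/2)


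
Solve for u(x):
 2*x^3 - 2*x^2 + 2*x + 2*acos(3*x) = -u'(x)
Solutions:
 u(x) = C1 - x^4/2 + 2*x^3/3 - x^2 - 2*x*acos(3*x) + 2*sqrt(1 - 9*x^2)/3


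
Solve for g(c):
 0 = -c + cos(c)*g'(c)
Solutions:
 g(c) = C1 + Integral(c/cos(c), c)


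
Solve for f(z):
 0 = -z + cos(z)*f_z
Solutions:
 f(z) = C1 + Integral(z/cos(z), z)


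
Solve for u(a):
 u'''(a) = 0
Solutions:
 u(a) = C1 + C2*a + C3*a^2


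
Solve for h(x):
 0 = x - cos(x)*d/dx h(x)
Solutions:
 h(x) = C1 + Integral(x/cos(x), x)


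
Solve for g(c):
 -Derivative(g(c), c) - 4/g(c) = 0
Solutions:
 g(c) = -sqrt(C1 - 8*c)
 g(c) = sqrt(C1 - 8*c)


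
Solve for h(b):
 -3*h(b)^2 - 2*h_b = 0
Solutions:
 h(b) = 2/(C1 + 3*b)


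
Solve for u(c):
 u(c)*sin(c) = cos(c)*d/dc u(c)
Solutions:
 u(c) = C1/cos(c)


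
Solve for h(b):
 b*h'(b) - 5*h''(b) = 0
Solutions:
 h(b) = C1 + C2*erfi(sqrt(10)*b/10)


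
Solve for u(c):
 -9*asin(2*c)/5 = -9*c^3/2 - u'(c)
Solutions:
 u(c) = C1 - 9*c^4/8 + 9*c*asin(2*c)/5 + 9*sqrt(1 - 4*c^2)/10


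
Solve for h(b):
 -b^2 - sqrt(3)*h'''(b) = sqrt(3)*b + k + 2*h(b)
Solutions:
 h(b) = C3*exp(-2^(1/3)*3^(5/6)*b/3) - b^2/2 - sqrt(3)*b/2 - k/2 + (C1*sin(6^(1/3)*b/2) + C2*cos(6^(1/3)*b/2))*exp(2^(1/3)*3^(5/6)*b/6)


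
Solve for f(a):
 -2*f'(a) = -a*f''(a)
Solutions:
 f(a) = C1 + C2*a^3


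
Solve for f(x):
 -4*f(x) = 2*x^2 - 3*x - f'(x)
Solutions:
 f(x) = C1*exp(4*x) - x^2/2 + x/2 + 1/8


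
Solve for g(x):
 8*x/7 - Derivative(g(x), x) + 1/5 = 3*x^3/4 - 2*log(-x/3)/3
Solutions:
 g(x) = C1 - 3*x^4/16 + 4*x^2/7 + 2*x*log(-x)/3 + x*(-10*log(3) - 7)/15


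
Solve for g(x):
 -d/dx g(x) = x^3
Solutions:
 g(x) = C1 - x^4/4


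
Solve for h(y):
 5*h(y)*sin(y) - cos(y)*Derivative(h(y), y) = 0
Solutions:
 h(y) = C1/cos(y)^5


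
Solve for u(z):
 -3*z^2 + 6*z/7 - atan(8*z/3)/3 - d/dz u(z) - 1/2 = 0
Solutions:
 u(z) = C1 - z^3 + 3*z^2/7 - z*atan(8*z/3)/3 - z/2 + log(64*z^2 + 9)/16


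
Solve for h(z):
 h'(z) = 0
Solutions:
 h(z) = C1


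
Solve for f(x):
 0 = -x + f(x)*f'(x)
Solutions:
 f(x) = -sqrt(C1 + x^2)
 f(x) = sqrt(C1 + x^2)


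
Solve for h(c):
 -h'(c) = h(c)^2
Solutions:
 h(c) = 1/(C1 + c)


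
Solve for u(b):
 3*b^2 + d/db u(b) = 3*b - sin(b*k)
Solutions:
 u(b) = C1 - b^3 + 3*b^2/2 + cos(b*k)/k


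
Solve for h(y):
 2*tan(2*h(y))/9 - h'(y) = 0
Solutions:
 h(y) = -asin(C1*exp(4*y/9))/2 + pi/2
 h(y) = asin(C1*exp(4*y/9))/2


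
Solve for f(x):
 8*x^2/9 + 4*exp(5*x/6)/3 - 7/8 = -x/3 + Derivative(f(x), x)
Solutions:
 f(x) = C1 + 8*x^3/27 + x^2/6 - 7*x/8 + 8*exp(5*x/6)/5


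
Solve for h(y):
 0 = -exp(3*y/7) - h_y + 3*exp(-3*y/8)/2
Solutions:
 h(y) = C1 - 7*exp(3*y/7)/3 - 4*exp(-3*y/8)


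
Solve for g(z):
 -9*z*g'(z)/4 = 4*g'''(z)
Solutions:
 g(z) = C1 + Integral(C2*airyai(-6^(2/3)*z/4) + C3*airybi(-6^(2/3)*z/4), z)


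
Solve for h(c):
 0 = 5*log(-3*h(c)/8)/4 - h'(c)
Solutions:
 -4*Integral(1/(log(-_y) - 3*log(2) + log(3)), (_y, h(c)))/5 = C1 - c


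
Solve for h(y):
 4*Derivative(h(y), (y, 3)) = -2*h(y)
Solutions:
 h(y) = C3*exp(-2^(2/3)*y/2) + (C1*sin(2^(2/3)*sqrt(3)*y/4) + C2*cos(2^(2/3)*sqrt(3)*y/4))*exp(2^(2/3)*y/4)


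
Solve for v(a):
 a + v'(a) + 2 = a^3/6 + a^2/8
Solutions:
 v(a) = C1 + a^4/24 + a^3/24 - a^2/2 - 2*a


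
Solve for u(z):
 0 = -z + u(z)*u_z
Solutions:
 u(z) = -sqrt(C1 + z^2)
 u(z) = sqrt(C1 + z^2)


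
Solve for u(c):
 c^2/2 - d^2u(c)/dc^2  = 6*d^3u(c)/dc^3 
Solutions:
 u(c) = C1 + C2*c + C3*exp(-c/6) + c^4/24 - c^3 + 18*c^2


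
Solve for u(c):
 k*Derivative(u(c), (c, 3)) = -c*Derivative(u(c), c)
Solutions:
 u(c) = C1 + Integral(C2*airyai(c*(-1/k)^(1/3)) + C3*airybi(c*(-1/k)^(1/3)), c)


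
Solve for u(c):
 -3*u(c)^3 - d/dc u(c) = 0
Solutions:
 u(c) = -sqrt(2)*sqrt(-1/(C1 - 3*c))/2
 u(c) = sqrt(2)*sqrt(-1/(C1 - 3*c))/2


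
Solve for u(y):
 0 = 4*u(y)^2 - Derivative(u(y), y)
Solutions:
 u(y) = -1/(C1 + 4*y)


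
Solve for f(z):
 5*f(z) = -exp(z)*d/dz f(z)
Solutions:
 f(z) = C1*exp(5*exp(-z))


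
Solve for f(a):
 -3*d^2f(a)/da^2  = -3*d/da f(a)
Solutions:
 f(a) = C1 + C2*exp(a)


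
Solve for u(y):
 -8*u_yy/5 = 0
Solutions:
 u(y) = C1 + C2*y


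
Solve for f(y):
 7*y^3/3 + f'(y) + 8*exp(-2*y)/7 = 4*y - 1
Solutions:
 f(y) = C1 - 7*y^4/12 + 2*y^2 - y + 4*exp(-2*y)/7


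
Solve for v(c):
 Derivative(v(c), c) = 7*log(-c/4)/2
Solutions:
 v(c) = C1 + 7*c*log(-c)/2 + c*(-7*log(2) - 7/2)


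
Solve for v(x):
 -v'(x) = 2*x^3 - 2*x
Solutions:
 v(x) = C1 - x^4/2 + x^2


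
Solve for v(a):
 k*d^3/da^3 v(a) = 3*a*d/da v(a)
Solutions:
 v(a) = C1 + Integral(C2*airyai(3^(1/3)*a*(1/k)^(1/3)) + C3*airybi(3^(1/3)*a*(1/k)^(1/3)), a)


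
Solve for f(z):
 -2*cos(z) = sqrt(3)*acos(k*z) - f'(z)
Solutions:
 f(z) = C1 + sqrt(3)*Piecewise((z*acos(k*z) - sqrt(-k^2*z^2 + 1)/k, Ne(k, 0)), (pi*z/2, True)) + 2*sin(z)


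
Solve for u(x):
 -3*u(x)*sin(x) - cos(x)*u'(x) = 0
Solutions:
 u(x) = C1*cos(x)^3


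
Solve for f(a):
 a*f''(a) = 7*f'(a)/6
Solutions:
 f(a) = C1 + C2*a^(13/6)


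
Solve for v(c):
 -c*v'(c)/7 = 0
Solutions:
 v(c) = C1


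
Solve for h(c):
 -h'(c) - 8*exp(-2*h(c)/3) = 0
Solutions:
 h(c) = 3*log(-sqrt(C1 - 8*c)) - 3*log(3) + 3*log(6)/2
 h(c) = 3*log(C1 - 8*c)/2 - 3*log(3) + 3*log(6)/2


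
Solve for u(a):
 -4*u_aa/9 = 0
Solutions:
 u(a) = C1 + C2*a


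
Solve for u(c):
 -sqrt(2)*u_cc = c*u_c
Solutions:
 u(c) = C1 + C2*erf(2^(1/4)*c/2)


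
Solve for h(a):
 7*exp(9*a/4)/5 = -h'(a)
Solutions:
 h(a) = C1 - 28*exp(9*a/4)/45


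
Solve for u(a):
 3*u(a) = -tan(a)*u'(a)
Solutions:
 u(a) = C1/sin(a)^3


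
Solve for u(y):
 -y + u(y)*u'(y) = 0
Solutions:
 u(y) = -sqrt(C1 + y^2)
 u(y) = sqrt(C1 + y^2)


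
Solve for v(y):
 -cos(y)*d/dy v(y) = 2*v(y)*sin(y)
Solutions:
 v(y) = C1*cos(y)^2


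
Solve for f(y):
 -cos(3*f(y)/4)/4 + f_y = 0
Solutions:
 -y/4 - 2*log(sin(3*f(y)/4) - 1)/3 + 2*log(sin(3*f(y)/4) + 1)/3 = C1


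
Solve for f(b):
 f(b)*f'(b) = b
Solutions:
 f(b) = -sqrt(C1 + b^2)
 f(b) = sqrt(C1 + b^2)


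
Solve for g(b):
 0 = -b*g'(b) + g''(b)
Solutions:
 g(b) = C1 + C2*erfi(sqrt(2)*b/2)


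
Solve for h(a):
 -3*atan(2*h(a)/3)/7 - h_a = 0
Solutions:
 Integral(1/atan(2*_y/3), (_y, h(a))) = C1 - 3*a/7


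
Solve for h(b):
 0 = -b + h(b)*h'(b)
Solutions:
 h(b) = -sqrt(C1 + b^2)
 h(b) = sqrt(C1 + b^2)


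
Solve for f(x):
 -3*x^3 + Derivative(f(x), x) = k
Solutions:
 f(x) = C1 + k*x + 3*x^4/4


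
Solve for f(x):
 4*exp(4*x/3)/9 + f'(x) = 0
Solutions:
 f(x) = C1 - exp(4*x/3)/3


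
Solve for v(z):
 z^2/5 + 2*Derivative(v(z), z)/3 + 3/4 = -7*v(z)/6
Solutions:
 v(z) = C1*exp(-7*z/4) - 6*z^2/35 + 48*z/245 - 2589/3430


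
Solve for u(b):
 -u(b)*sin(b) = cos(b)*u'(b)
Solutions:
 u(b) = C1*cos(b)


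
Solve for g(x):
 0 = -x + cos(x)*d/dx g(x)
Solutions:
 g(x) = C1 + Integral(x/cos(x), x)


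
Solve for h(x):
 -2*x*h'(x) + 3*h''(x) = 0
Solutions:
 h(x) = C1 + C2*erfi(sqrt(3)*x/3)


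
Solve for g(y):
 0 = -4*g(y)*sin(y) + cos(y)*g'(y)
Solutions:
 g(y) = C1/cos(y)^4


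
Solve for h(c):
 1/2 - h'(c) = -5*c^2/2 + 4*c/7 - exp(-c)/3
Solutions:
 h(c) = C1 + 5*c^3/6 - 2*c^2/7 + c/2 - exp(-c)/3


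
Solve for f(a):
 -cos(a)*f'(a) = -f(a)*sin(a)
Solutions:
 f(a) = C1/cos(a)


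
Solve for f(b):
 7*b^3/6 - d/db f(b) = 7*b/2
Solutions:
 f(b) = C1 + 7*b^4/24 - 7*b^2/4


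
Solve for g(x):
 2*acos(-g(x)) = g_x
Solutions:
 Integral(1/acos(-_y), (_y, g(x))) = C1 + 2*x


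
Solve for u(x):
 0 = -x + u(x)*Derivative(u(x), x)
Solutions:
 u(x) = -sqrt(C1 + x^2)
 u(x) = sqrt(C1 + x^2)


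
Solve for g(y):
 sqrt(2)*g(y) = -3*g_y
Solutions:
 g(y) = C1*exp(-sqrt(2)*y/3)


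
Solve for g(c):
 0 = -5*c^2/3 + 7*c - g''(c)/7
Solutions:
 g(c) = C1 + C2*c - 35*c^4/36 + 49*c^3/6


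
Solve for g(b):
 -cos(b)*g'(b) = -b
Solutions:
 g(b) = C1 + Integral(b/cos(b), b)


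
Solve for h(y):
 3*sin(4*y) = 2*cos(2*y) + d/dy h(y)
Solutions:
 h(y) = C1 - sin(2*y) - 3*cos(4*y)/4


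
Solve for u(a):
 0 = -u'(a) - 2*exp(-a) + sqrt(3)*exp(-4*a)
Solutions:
 u(a) = C1 + 2*exp(-a) - sqrt(3)*exp(-4*a)/4


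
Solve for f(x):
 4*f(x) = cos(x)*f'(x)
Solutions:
 f(x) = C1*(sin(x)^2 + 2*sin(x) + 1)/(sin(x)^2 - 2*sin(x) + 1)


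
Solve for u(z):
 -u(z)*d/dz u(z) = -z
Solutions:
 u(z) = -sqrt(C1 + z^2)
 u(z) = sqrt(C1 + z^2)


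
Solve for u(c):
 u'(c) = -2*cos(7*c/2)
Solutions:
 u(c) = C1 - 4*sin(7*c/2)/7


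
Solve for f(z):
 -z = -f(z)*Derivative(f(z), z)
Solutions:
 f(z) = -sqrt(C1 + z^2)
 f(z) = sqrt(C1 + z^2)


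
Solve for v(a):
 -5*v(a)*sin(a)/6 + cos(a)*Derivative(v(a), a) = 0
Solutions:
 v(a) = C1/cos(a)^(5/6)


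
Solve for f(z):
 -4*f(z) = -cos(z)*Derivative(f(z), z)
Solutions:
 f(z) = C1*(sin(z)^2 + 2*sin(z) + 1)/(sin(z)^2 - 2*sin(z) + 1)


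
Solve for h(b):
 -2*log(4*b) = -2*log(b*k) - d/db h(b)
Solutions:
 h(b) = C1 + 2*b*(-log(k) + 2*log(2))


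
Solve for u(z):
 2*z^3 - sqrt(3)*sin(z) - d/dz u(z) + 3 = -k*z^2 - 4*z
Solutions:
 u(z) = C1 + k*z^3/3 + z^4/2 + 2*z^2 + 3*z + sqrt(3)*cos(z)


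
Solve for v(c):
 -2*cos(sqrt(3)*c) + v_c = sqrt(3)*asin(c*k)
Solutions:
 v(c) = C1 + sqrt(3)*Piecewise((c*asin(c*k) + sqrt(-c^2*k^2 + 1)/k, Ne(k, 0)), (0, True)) + 2*sqrt(3)*sin(sqrt(3)*c)/3


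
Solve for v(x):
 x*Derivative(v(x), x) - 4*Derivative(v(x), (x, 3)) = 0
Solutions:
 v(x) = C1 + Integral(C2*airyai(2^(1/3)*x/2) + C3*airybi(2^(1/3)*x/2), x)


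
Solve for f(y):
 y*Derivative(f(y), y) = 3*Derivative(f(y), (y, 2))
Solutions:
 f(y) = C1 + C2*erfi(sqrt(6)*y/6)


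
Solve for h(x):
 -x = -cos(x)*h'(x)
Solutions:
 h(x) = C1 + Integral(x/cos(x), x)


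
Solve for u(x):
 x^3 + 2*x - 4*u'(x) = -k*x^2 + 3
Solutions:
 u(x) = C1 + k*x^3/12 + x^4/16 + x^2/4 - 3*x/4


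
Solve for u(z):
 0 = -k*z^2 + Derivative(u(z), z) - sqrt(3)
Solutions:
 u(z) = C1 + k*z^3/3 + sqrt(3)*z


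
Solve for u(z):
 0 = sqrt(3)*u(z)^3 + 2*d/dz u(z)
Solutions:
 u(z) = -sqrt(-1/(C1 - sqrt(3)*z))
 u(z) = sqrt(-1/(C1 - sqrt(3)*z))


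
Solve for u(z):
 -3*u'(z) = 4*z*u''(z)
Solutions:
 u(z) = C1 + C2*z^(1/4)


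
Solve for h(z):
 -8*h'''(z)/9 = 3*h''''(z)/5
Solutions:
 h(z) = C1 + C2*z + C3*z^2 + C4*exp(-40*z/27)


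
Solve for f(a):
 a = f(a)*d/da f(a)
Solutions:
 f(a) = -sqrt(C1 + a^2)
 f(a) = sqrt(C1 + a^2)


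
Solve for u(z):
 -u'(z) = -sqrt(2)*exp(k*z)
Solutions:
 u(z) = C1 + sqrt(2)*exp(k*z)/k


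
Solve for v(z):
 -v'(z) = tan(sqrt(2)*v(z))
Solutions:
 v(z) = sqrt(2)*(pi - asin(C1*exp(-sqrt(2)*z)))/2
 v(z) = sqrt(2)*asin(C1*exp(-sqrt(2)*z))/2


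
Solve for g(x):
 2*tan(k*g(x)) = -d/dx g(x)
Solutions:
 g(x) = Piecewise((-asin(exp(C1*k - 2*k*x))/k + pi/k, Ne(k, 0)), (nan, True))
 g(x) = Piecewise((asin(exp(C1*k - 2*k*x))/k, Ne(k, 0)), (nan, True))


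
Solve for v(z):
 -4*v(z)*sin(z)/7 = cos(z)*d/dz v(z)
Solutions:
 v(z) = C1*cos(z)^(4/7)


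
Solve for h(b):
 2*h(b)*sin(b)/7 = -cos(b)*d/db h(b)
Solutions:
 h(b) = C1*cos(b)^(2/7)


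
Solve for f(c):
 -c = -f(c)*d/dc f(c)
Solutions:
 f(c) = -sqrt(C1 + c^2)
 f(c) = sqrt(C1 + c^2)


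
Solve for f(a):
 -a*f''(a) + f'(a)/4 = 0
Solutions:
 f(a) = C1 + C2*a^(5/4)


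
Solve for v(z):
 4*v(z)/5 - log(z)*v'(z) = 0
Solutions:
 v(z) = C1*exp(4*li(z)/5)


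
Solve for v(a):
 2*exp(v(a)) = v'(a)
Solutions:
 v(a) = log(-1/(C1 + 2*a))


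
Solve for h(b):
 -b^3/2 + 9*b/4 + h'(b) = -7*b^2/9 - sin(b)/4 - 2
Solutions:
 h(b) = C1 + b^4/8 - 7*b^3/27 - 9*b^2/8 - 2*b + cos(b)/4


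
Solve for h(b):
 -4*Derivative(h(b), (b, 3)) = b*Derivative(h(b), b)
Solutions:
 h(b) = C1 + Integral(C2*airyai(-2^(1/3)*b/2) + C3*airybi(-2^(1/3)*b/2), b)


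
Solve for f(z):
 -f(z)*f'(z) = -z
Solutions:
 f(z) = -sqrt(C1 + z^2)
 f(z) = sqrt(C1 + z^2)


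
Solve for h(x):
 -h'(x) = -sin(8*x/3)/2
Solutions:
 h(x) = C1 - 3*cos(8*x/3)/16


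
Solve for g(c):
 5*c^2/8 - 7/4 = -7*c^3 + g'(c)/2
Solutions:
 g(c) = C1 + 7*c^4/2 + 5*c^3/12 - 7*c/2


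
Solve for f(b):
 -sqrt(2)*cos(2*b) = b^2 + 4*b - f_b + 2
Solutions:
 f(b) = C1 + b^3/3 + 2*b^2 + 2*b + sqrt(2)*sin(2*b)/2


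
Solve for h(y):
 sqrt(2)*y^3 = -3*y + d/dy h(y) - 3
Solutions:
 h(y) = C1 + sqrt(2)*y^4/4 + 3*y^2/2 + 3*y


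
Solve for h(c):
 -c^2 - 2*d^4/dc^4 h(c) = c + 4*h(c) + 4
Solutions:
 h(c) = -c^2/4 - c/4 + (C1*sin(2^(3/4)*c/2) + C2*cos(2^(3/4)*c/2))*exp(-2^(3/4)*c/2) + (C3*sin(2^(3/4)*c/2) + C4*cos(2^(3/4)*c/2))*exp(2^(3/4)*c/2) - 1


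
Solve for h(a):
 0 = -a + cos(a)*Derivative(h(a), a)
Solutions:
 h(a) = C1 + Integral(a/cos(a), a)


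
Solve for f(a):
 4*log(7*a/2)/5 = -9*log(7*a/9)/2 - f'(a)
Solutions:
 f(a) = C1 - 53*a*log(a)/10 - 53*a*log(7)/10 + 4*a*log(2)/5 + 53*a/10 + 9*a*log(3)


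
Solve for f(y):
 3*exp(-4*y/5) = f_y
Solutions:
 f(y) = C1 - 15*exp(-4*y/5)/4


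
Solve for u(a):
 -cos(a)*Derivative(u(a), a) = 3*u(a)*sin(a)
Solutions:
 u(a) = C1*cos(a)^3


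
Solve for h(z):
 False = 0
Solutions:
 h(z) = C1 + zoo*z - log(cos(z))/2


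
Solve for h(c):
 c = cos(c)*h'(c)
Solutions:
 h(c) = C1 + Integral(c/cos(c), c)


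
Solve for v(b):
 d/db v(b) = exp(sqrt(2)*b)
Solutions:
 v(b) = C1 + sqrt(2)*exp(sqrt(2)*b)/2


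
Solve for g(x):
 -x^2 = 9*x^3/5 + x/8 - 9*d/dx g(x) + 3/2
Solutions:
 g(x) = C1 + x^4/20 + x^3/27 + x^2/144 + x/6


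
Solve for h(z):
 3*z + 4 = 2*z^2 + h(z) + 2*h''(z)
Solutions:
 h(z) = C1*sin(sqrt(2)*z/2) + C2*cos(sqrt(2)*z/2) - 2*z^2 + 3*z + 12


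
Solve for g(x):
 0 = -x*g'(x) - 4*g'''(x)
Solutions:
 g(x) = C1 + Integral(C2*airyai(-2^(1/3)*x/2) + C3*airybi(-2^(1/3)*x/2), x)


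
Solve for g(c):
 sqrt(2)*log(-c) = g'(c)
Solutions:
 g(c) = C1 + sqrt(2)*c*log(-c) - sqrt(2)*c


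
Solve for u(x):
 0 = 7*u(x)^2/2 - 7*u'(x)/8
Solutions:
 u(x) = -1/(C1 + 4*x)


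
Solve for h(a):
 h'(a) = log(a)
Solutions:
 h(a) = C1 + a*log(a) - a


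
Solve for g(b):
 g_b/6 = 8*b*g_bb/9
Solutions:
 g(b) = C1 + C2*b^(19/16)


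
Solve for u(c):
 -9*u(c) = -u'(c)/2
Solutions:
 u(c) = C1*exp(18*c)


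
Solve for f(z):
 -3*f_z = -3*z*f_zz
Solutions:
 f(z) = C1 + C2*z^2


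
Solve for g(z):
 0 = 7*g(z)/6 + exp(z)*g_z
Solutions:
 g(z) = C1*exp(7*exp(-z)/6)


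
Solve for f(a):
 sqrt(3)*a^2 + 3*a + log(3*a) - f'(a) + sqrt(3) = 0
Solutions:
 f(a) = C1 + sqrt(3)*a^3/3 + 3*a^2/2 + a*log(a) - a + a*log(3) + sqrt(3)*a


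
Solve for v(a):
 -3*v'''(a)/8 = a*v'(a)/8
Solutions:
 v(a) = C1 + Integral(C2*airyai(-3^(2/3)*a/3) + C3*airybi(-3^(2/3)*a/3), a)


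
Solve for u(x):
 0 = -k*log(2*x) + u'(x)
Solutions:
 u(x) = C1 + k*x*log(x) - k*x + k*x*log(2)


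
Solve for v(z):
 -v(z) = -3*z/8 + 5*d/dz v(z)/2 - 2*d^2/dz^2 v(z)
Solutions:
 v(z) = C1*exp(z*(5 - sqrt(57))/8) + C2*exp(z*(5 + sqrt(57))/8) + 3*z/8 - 15/16


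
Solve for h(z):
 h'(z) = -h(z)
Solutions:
 h(z) = C1*exp(-z)


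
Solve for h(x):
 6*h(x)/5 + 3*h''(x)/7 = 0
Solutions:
 h(x) = C1*sin(sqrt(70)*x/5) + C2*cos(sqrt(70)*x/5)


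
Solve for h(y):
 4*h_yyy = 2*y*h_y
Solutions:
 h(y) = C1 + Integral(C2*airyai(2^(2/3)*y/2) + C3*airybi(2^(2/3)*y/2), y)


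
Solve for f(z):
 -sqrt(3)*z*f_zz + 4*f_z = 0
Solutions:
 f(z) = C1 + C2*z^(1 + 4*sqrt(3)/3)


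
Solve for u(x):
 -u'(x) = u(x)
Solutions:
 u(x) = C1*exp(-x)


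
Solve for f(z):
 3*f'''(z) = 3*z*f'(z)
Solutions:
 f(z) = C1 + Integral(C2*airyai(z) + C3*airybi(z), z)


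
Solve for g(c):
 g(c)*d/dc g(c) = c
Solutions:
 g(c) = -sqrt(C1 + c^2)
 g(c) = sqrt(C1 + c^2)


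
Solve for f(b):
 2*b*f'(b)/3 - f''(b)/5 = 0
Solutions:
 f(b) = C1 + C2*erfi(sqrt(15)*b/3)


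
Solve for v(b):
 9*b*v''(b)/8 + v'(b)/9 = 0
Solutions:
 v(b) = C1 + C2*b^(73/81)


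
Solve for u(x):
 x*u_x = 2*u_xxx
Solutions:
 u(x) = C1 + Integral(C2*airyai(2^(2/3)*x/2) + C3*airybi(2^(2/3)*x/2), x)


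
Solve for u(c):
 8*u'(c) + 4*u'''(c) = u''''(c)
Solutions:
 u(c) = C1 + C2*exp(c*(-2^(2/3)*(3*sqrt(177) + 43)^(1/3) - 8*2^(1/3)/(3*sqrt(177) + 43)^(1/3) + 8)/6)*sin(2^(1/3)*sqrt(3)*c*(-2^(1/3)*(3*sqrt(177) + 43)^(1/3) + 8/(3*sqrt(177) + 43)^(1/3))/6) + C3*exp(c*(-2^(2/3)*(3*sqrt(177) + 43)^(1/3) - 8*2^(1/3)/(3*sqrt(177) + 43)^(1/3) + 8)/6)*cos(2^(1/3)*sqrt(3)*c*(-2^(1/3)*(3*sqrt(177) + 43)^(1/3) + 8/(3*sqrt(177) + 43)^(1/3))/6) + C4*exp(c*(8*2^(1/3)/(3*sqrt(177) + 43)^(1/3) + 4 + 2^(2/3)*(3*sqrt(177) + 43)^(1/3))/3)


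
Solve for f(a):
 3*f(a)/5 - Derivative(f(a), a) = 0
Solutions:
 f(a) = C1*exp(3*a/5)


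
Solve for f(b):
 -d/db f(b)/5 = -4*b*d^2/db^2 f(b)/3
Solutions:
 f(b) = C1 + C2*b^(23/20)


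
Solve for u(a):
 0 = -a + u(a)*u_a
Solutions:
 u(a) = -sqrt(C1 + a^2)
 u(a) = sqrt(C1 + a^2)


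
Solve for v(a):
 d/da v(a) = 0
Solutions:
 v(a) = C1


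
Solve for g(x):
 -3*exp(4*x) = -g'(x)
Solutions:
 g(x) = C1 + 3*exp(4*x)/4


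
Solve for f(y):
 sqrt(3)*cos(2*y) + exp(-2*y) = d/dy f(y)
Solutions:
 f(y) = C1 + sqrt(3)*sin(2*y)/2 - exp(-2*y)/2


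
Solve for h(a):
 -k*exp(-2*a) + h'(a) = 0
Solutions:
 h(a) = C1 - k*exp(-2*a)/2


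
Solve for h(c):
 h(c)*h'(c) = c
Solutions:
 h(c) = -sqrt(C1 + c^2)
 h(c) = sqrt(C1 + c^2)


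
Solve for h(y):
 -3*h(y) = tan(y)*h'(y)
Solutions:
 h(y) = C1/sin(y)^3


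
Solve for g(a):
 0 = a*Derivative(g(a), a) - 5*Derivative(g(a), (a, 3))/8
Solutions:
 g(a) = C1 + Integral(C2*airyai(2*5^(2/3)*a/5) + C3*airybi(2*5^(2/3)*a/5), a)


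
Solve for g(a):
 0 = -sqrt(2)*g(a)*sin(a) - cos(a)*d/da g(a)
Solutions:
 g(a) = C1*cos(a)^(sqrt(2))


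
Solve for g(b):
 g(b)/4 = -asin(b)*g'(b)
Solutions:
 g(b) = C1*exp(-Integral(1/asin(b), b)/4)


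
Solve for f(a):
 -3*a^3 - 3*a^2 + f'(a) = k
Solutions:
 f(a) = C1 + 3*a^4/4 + a^3 + a*k


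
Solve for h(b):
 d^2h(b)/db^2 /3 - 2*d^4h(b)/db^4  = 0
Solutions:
 h(b) = C1 + C2*b + C3*exp(-sqrt(6)*b/6) + C4*exp(sqrt(6)*b/6)


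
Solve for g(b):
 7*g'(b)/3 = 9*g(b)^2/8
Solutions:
 g(b) = -56/(C1 + 27*b)


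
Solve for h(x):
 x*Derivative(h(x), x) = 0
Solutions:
 h(x) = C1


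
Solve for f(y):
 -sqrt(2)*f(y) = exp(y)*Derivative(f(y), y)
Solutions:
 f(y) = C1*exp(sqrt(2)*exp(-y))


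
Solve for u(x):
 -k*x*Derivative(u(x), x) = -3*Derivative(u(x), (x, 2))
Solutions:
 u(x) = Piecewise((-sqrt(6)*sqrt(pi)*C1*erf(sqrt(6)*x*sqrt(-k)/6)/(2*sqrt(-k)) - C2, (k > 0) | (k < 0)), (-C1*x - C2, True))


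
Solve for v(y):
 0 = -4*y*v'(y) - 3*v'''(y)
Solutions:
 v(y) = C1 + Integral(C2*airyai(-6^(2/3)*y/3) + C3*airybi(-6^(2/3)*y/3), y)


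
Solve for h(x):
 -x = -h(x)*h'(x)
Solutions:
 h(x) = -sqrt(C1 + x^2)
 h(x) = sqrt(C1 + x^2)


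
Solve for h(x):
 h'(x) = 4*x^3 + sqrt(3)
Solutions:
 h(x) = C1 + x^4 + sqrt(3)*x


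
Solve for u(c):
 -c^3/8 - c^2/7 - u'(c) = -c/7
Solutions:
 u(c) = C1 - c^4/32 - c^3/21 + c^2/14


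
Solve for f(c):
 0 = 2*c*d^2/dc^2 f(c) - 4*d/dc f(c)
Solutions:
 f(c) = C1 + C2*c^3


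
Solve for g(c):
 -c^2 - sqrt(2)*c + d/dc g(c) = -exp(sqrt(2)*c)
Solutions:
 g(c) = C1 + c^3/3 + sqrt(2)*c^2/2 - sqrt(2)*exp(sqrt(2)*c)/2


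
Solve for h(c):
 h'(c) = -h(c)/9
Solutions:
 h(c) = C1*exp(-c/9)


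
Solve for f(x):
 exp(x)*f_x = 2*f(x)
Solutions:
 f(x) = C1*exp(-2*exp(-x))


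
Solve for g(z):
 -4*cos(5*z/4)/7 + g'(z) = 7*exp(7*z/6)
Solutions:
 g(z) = C1 + 6*exp(7*z/6) + 16*sin(5*z/4)/35


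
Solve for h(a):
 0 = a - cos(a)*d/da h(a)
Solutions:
 h(a) = C1 + Integral(a/cos(a), a)


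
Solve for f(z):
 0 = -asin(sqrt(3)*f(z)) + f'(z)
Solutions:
 Integral(1/asin(sqrt(3)*_y), (_y, f(z))) = C1 + z


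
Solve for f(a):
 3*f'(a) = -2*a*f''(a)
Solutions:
 f(a) = C1 + C2/sqrt(a)


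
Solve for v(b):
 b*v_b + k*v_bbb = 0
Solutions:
 v(b) = C1 + Integral(C2*airyai(b*(-1/k)^(1/3)) + C3*airybi(b*(-1/k)^(1/3)), b)


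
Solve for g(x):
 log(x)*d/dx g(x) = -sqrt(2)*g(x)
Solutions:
 g(x) = C1*exp(-sqrt(2)*li(x))


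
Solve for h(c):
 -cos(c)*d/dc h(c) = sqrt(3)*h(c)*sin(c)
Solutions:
 h(c) = C1*cos(c)^(sqrt(3))


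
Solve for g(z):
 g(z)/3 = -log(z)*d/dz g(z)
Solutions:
 g(z) = C1*exp(-li(z)/3)


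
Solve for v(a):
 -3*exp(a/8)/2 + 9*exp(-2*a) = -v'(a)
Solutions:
 v(a) = C1 + 12*exp(a/8) + 9*exp(-2*a)/2


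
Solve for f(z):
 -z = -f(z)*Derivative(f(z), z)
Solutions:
 f(z) = -sqrt(C1 + z^2)
 f(z) = sqrt(C1 + z^2)


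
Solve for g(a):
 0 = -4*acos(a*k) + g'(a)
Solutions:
 g(a) = C1 + 4*Piecewise((a*acos(a*k) - sqrt(-a^2*k^2 + 1)/k, Ne(k, 0)), (pi*a/2, True))


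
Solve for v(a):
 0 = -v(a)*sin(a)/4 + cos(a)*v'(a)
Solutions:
 v(a) = C1/cos(a)^(1/4)


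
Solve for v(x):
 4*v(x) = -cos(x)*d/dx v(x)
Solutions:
 v(x) = C1*(sin(x)^2 - 2*sin(x) + 1)/(sin(x)^2 + 2*sin(x) + 1)


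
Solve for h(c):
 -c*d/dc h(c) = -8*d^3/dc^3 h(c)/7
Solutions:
 h(c) = C1 + Integral(C2*airyai(7^(1/3)*c/2) + C3*airybi(7^(1/3)*c/2), c)


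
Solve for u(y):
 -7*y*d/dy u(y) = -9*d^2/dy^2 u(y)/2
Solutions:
 u(y) = C1 + C2*erfi(sqrt(7)*y/3)


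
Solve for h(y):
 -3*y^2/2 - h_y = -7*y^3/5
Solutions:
 h(y) = C1 + 7*y^4/20 - y^3/2


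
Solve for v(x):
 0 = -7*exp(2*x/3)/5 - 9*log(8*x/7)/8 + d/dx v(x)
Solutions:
 v(x) = C1 + 9*x*log(x)/8 + 9*x*(-log(7) - 1 + 3*log(2))/8 + 21*exp(2*x/3)/10


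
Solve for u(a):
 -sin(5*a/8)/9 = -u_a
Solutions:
 u(a) = C1 - 8*cos(5*a/8)/45


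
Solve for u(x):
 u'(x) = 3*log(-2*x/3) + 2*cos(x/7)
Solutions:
 u(x) = C1 + 3*x*log(-x) - 3*x*log(3) - 3*x + 3*x*log(2) + 14*sin(x/7)


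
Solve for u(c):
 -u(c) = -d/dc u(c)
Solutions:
 u(c) = C1*exp(c)


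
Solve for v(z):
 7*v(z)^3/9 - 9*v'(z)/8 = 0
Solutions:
 v(z) = -9*sqrt(2)*sqrt(-1/(C1 + 56*z))/2
 v(z) = 9*sqrt(2)*sqrt(-1/(C1 + 56*z))/2


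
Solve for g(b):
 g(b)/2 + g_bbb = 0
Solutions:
 g(b) = C3*exp(-2^(2/3)*b/2) + (C1*sin(2^(2/3)*sqrt(3)*b/4) + C2*cos(2^(2/3)*sqrt(3)*b/4))*exp(2^(2/3)*b/4)


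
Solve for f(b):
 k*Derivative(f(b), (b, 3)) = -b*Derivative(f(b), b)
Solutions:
 f(b) = C1 + Integral(C2*airyai(b*(-1/k)^(1/3)) + C3*airybi(b*(-1/k)^(1/3)), b)


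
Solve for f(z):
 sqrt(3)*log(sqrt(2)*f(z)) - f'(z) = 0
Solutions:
 -2*sqrt(3)*Integral(1/(2*log(_y) + log(2)), (_y, f(z)))/3 = C1 - z


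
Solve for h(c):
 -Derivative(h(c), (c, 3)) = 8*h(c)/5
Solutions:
 h(c) = C3*exp(-2*5^(2/3)*c/5) + (C1*sin(sqrt(3)*5^(2/3)*c/5) + C2*cos(sqrt(3)*5^(2/3)*c/5))*exp(5^(2/3)*c/5)


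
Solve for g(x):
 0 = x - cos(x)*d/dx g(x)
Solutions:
 g(x) = C1 + Integral(x/cos(x), x)


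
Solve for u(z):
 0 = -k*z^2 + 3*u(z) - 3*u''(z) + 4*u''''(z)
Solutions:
 u(z) = k*z^2/3 + 2*k/3 + (C1*sin(sqrt(2)*3^(1/4)*z*sin(atan(sqrt(39)/3)/2)/2) + C2*cos(sqrt(2)*3^(1/4)*z*sin(atan(sqrt(39)/3)/2)/2))*exp(-sqrt(2)*3^(1/4)*z*cos(atan(sqrt(39)/3)/2)/2) + (C3*sin(sqrt(2)*3^(1/4)*z*sin(atan(sqrt(39)/3)/2)/2) + C4*cos(sqrt(2)*3^(1/4)*z*sin(atan(sqrt(39)/3)/2)/2))*exp(sqrt(2)*3^(1/4)*z*cos(atan(sqrt(39)/3)/2)/2)


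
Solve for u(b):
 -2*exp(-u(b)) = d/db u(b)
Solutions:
 u(b) = log(C1 - 2*b)


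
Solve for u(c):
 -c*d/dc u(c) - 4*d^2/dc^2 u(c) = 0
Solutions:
 u(c) = C1 + C2*erf(sqrt(2)*c/4)


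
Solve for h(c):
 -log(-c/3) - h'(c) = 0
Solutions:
 h(c) = C1 - c*log(-c) + c*(1 + log(3))


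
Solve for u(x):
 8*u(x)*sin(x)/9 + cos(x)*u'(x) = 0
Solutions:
 u(x) = C1*cos(x)^(8/9)


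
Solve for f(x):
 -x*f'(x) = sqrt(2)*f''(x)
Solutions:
 f(x) = C1 + C2*erf(2^(1/4)*x/2)


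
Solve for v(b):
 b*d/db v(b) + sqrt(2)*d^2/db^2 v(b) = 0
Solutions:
 v(b) = C1 + C2*erf(2^(1/4)*b/2)


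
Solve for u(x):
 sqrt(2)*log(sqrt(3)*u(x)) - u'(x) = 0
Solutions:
 -sqrt(2)*Integral(1/(2*log(_y) + log(3)), (_y, u(x))) = C1 - x


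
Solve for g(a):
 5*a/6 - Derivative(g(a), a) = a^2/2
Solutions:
 g(a) = C1 - a^3/6 + 5*a^2/12


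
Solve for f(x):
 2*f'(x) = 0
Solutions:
 f(x) = C1


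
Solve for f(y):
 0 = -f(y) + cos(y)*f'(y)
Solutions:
 f(y) = C1*sqrt(sin(y) + 1)/sqrt(sin(y) - 1)


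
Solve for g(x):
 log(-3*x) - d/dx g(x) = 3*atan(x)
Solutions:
 g(x) = C1 + x*log(-x) - 3*x*atan(x) - x + x*log(3) + 3*log(x^2 + 1)/2


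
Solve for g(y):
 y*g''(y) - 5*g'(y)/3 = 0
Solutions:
 g(y) = C1 + C2*y^(8/3)


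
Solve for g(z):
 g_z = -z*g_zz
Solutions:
 g(z) = C1 + C2*log(z)


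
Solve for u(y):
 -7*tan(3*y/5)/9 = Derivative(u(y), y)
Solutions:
 u(y) = C1 + 35*log(cos(3*y/5))/27


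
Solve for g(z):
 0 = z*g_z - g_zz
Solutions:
 g(z) = C1 + C2*erfi(sqrt(2)*z/2)


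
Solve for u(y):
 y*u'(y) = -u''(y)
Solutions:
 u(y) = C1 + C2*erf(sqrt(2)*y/2)


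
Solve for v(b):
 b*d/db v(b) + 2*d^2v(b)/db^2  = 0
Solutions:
 v(b) = C1 + C2*erf(b/2)


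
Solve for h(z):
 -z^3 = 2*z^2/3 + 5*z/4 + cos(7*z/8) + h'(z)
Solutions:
 h(z) = C1 - z^4/4 - 2*z^3/9 - 5*z^2/8 - 8*sin(7*z/8)/7


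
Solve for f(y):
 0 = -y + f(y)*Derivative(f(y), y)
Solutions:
 f(y) = -sqrt(C1 + y^2)
 f(y) = sqrt(C1 + y^2)


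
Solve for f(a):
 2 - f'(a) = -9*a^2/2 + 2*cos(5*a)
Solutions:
 f(a) = C1 + 3*a^3/2 + 2*a - 2*sin(5*a)/5


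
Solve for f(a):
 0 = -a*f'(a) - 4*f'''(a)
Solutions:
 f(a) = C1 + Integral(C2*airyai(-2^(1/3)*a/2) + C3*airybi(-2^(1/3)*a/2), a)


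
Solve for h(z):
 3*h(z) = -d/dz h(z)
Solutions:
 h(z) = C1*exp(-3*z)


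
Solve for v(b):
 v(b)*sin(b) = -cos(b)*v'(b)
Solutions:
 v(b) = C1*cos(b)


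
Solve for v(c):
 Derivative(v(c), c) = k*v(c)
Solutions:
 v(c) = C1*exp(c*k)


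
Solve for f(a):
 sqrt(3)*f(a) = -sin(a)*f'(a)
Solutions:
 f(a) = C1*(cos(a) + 1)^(sqrt(3)/2)/(cos(a) - 1)^(sqrt(3)/2)


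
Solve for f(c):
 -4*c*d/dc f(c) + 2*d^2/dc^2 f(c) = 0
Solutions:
 f(c) = C1 + C2*erfi(c)


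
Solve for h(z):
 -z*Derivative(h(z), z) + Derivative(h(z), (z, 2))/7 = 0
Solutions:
 h(z) = C1 + C2*erfi(sqrt(14)*z/2)


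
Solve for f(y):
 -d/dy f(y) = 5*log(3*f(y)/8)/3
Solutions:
 -3*Integral(1/(-log(_y) - log(3) + 3*log(2)), (_y, f(y)))/5 = C1 - y


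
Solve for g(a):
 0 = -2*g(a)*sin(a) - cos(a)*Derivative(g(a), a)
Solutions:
 g(a) = C1*cos(a)^2


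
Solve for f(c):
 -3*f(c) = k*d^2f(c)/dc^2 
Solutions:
 f(c) = C1*exp(-sqrt(3)*c*sqrt(-1/k)) + C2*exp(sqrt(3)*c*sqrt(-1/k))


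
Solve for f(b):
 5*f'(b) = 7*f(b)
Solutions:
 f(b) = C1*exp(7*b/5)


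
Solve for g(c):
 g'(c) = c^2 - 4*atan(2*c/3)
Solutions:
 g(c) = C1 + c^3/3 - 4*c*atan(2*c/3) + 3*log(4*c^2 + 9)


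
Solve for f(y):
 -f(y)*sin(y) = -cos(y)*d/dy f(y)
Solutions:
 f(y) = C1/cos(y)


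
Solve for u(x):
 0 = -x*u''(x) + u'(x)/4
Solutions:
 u(x) = C1 + C2*x^(5/4)


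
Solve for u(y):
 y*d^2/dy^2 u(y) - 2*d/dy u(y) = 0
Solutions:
 u(y) = C1 + C2*y^3


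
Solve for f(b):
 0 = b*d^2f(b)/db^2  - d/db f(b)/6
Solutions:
 f(b) = C1 + C2*b^(7/6)


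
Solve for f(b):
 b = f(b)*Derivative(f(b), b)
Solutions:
 f(b) = -sqrt(C1 + b^2)
 f(b) = sqrt(C1 + b^2)


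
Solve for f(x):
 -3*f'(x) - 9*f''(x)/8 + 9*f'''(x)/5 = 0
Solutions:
 f(x) = C1 + C2*exp(x*(15 - sqrt(4065))/48) + C3*exp(x*(15 + sqrt(4065))/48)


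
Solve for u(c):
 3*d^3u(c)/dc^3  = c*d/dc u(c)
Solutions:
 u(c) = C1 + Integral(C2*airyai(3^(2/3)*c/3) + C3*airybi(3^(2/3)*c/3), c)


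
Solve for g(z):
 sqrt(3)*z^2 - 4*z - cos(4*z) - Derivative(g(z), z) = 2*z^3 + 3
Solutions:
 g(z) = C1 - z^4/2 + sqrt(3)*z^3/3 - 2*z^2 - 3*z - sin(4*z)/4


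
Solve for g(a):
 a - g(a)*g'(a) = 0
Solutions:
 g(a) = -sqrt(C1 + a^2)
 g(a) = sqrt(C1 + a^2)


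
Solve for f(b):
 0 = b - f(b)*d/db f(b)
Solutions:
 f(b) = -sqrt(C1 + b^2)
 f(b) = sqrt(C1 + b^2)


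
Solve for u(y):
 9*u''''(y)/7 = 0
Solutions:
 u(y) = C1 + C2*y + C3*y^2 + C4*y^3


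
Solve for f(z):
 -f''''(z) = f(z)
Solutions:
 f(z) = (C1*sin(sqrt(2)*z/2) + C2*cos(sqrt(2)*z/2))*exp(-sqrt(2)*z/2) + (C3*sin(sqrt(2)*z/2) + C4*cos(sqrt(2)*z/2))*exp(sqrt(2)*z/2)


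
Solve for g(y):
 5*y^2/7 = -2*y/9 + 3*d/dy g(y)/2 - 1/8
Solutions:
 g(y) = C1 + 10*y^3/63 + 2*y^2/27 + y/12


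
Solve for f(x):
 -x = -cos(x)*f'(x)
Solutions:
 f(x) = C1 + Integral(x/cos(x), x)
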